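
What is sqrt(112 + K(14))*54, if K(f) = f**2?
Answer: 108*sqrt(77) ≈ 947.70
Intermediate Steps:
sqrt(112 + K(14))*54 = sqrt(112 + 14**2)*54 = sqrt(112 + 196)*54 = sqrt(308)*54 = (2*sqrt(77))*54 = 108*sqrt(77)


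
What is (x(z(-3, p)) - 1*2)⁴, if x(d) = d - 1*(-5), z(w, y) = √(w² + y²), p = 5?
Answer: (3 + √34)⁴ ≈ 6081.8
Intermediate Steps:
x(d) = 5 + d (x(d) = d + 5 = 5 + d)
(x(z(-3, p)) - 1*2)⁴ = ((5 + √((-3)² + 5²)) - 1*2)⁴ = ((5 + √(9 + 25)) - 2)⁴ = ((5 + √34) - 2)⁴ = (3 + √34)⁴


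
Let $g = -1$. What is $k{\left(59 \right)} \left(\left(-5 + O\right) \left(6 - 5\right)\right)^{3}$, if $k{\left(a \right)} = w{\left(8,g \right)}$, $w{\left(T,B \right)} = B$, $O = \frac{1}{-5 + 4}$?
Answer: $216$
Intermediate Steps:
$O = -1$ ($O = \frac{1}{-1} = -1$)
$k{\left(a \right)} = -1$
$k{\left(59 \right)} \left(\left(-5 + O\right) \left(6 - 5\right)\right)^{3} = - \left(\left(-5 - 1\right) \left(6 - 5\right)\right)^{3} = - \left(\left(-6\right) 1\right)^{3} = - \left(-6\right)^{3} = \left(-1\right) \left(-216\right) = 216$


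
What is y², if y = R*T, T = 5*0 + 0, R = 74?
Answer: 0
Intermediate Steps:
T = 0 (T = 0 + 0 = 0)
y = 0 (y = 74*0 = 0)
y² = 0² = 0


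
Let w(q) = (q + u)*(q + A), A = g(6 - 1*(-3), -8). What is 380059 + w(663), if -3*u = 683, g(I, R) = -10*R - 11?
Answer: 698723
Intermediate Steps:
g(I, R) = -11 - 10*R
u = -683/3 (u = -⅓*683 = -683/3 ≈ -227.67)
A = 69 (A = -11 - 10*(-8) = -11 + 80 = 69)
w(q) = (69 + q)*(-683/3 + q) (w(q) = (q - 683/3)*(q + 69) = (-683/3 + q)*(69 + q) = (69 + q)*(-683/3 + q))
380059 + w(663) = 380059 + (-15709 + 663² - 476/3*663) = 380059 + (-15709 + 439569 - 105196) = 380059 + 318664 = 698723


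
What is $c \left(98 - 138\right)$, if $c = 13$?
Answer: $-520$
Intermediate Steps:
$c \left(98 - 138\right) = 13 \left(98 - 138\right) = 13 \left(-40\right) = -520$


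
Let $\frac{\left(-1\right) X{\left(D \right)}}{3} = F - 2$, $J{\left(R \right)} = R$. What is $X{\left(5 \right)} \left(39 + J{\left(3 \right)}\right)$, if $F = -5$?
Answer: $882$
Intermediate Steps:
$X{\left(D \right)} = 21$ ($X{\left(D \right)} = - 3 \left(-5 - 2\right) = \left(-3\right) \left(-7\right) = 21$)
$X{\left(5 \right)} \left(39 + J{\left(3 \right)}\right) = 21 \left(39 + 3\right) = 21 \cdot 42 = 882$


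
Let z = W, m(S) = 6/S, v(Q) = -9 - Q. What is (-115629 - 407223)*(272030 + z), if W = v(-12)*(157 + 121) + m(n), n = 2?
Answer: -142669056684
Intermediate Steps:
W = 837 (W = (-9 - 1*(-12))*(157 + 121) + 6/2 = (-9 + 12)*278 + 6*(1/2) = 3*278 + 3 = 834 + 3 = 837)
z = 837
(-115629 - 407223)*(272030 + z) = (-115629 - 407223)*(272030 + 837) = -522852*272867 = -142669056684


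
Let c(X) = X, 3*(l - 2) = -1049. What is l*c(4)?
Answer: -4172/3 ≈ -1390.7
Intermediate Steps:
l = -1043/3 (l = 2 + (⅓)*(-1049) = 2 - 1049/3 = -1043/3 ≈ -347.67)
l*c(4) = -1043/3*4 = -4172/3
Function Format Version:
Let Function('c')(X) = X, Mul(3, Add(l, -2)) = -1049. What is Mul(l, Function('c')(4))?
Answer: Rational(-4172, 3) ≈ -1390.7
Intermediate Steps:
l = Rational(-1043, 3) (l = Add(2, Mul(Rational(1, 3), -1049)) = Add(2, Rational(-1049, 3)) = Rational(-1043, 3) ≈ -347.67)
Mul(l, Function('c')(4)) = Mul(Rational(-1043, 3), 4) = Rational(-4172, 3)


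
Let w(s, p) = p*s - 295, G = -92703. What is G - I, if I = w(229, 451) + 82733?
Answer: -278420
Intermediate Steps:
w(s, p) = -295 + p*s
I = 185717 (I = (-295 + 451*229) + 82733 = (-295 + 103279) + 82733 = 102984 + 82733 = 185717)
G - I = -92703 - 1*185717 = -92703 - 185717 = -278420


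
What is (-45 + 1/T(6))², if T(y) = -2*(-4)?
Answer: 128881/64 ≈ 2013.8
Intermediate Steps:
T(y) = 8
(-45 + 1/T(6))² = (-45 + 1/8)² = (-45 + ⅛)² = (-359/8)² = 128881/64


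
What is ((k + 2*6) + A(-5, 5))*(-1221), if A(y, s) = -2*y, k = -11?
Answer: -13431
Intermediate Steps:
((k + 2*6) + A(-5, 5))*(-1221) = ((-11 + 2*6) - 2*(-5))*(-1221) = ((-11 + 12) + 10)*(-1221) = (1 + 10)*(-1221) = 11*(-1221) = -13431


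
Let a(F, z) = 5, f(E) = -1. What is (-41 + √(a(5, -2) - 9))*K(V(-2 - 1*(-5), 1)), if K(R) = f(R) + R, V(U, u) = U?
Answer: -82 + 4*I ≈ -82.0 + 4.0*I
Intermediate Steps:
K(R) = -1 + R
(-41 + √(a(5, -2) - 9))*K(V(-2 - 1*(-5), 1)) = (-41 + √(5 - 9))*(-1 + (-2 - 1*(-5))) = (-41 + √(-4))*(-1 + (-2 + 5)) = (-41 + 2*I)*(-1 + 3) = (-41 + 2*I)*2 = -82 + 4*I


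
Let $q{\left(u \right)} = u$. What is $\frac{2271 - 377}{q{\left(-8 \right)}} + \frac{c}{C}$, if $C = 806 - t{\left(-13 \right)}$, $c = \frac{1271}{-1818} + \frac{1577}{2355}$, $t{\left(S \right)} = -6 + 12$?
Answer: $- \frac{270298464073}{1141704000} \approx -236.75$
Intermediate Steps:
$t{\left(S \right)} = 6$
$c = - \frac{42073}{1427130}$ ($c = 1271 \left(- \frac{1}{1818}\right) + 1577 \cdot \frac{1}{2355} = - \frac{1271}{1818} + \frac{1577}{2355} = - \frac{42073}{1427130} \approx -0.029481$)
$C = 800$ ($C = 806 - 6 = 800$)
$\frac{2271 - 377}{q{\left(-8 \right)}} + \frac{c}{C} = \frac{2271 - 377}{-8} - \frac{42073}{1427130 \cdot 800} = 1894 \left(- \frac{1}{8}\right) - \frac{42073}{1141704000} = - \frac{947}{4} - \frac{42073}{1141704000} = - \frac{270298464073}{1141704000}$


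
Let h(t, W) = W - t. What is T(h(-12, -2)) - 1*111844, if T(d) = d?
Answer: -111834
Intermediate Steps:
T(h(-12, -2)) - 1*111844 = (-2 - 1*(-12)) - 1*111844 = (-2 + 12) - 111844 = 10 - 111844 = -111834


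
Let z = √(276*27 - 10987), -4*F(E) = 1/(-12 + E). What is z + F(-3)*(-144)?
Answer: -12/5 + I*√3535 ≈ -2.4 + 59.456*I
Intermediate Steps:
F(E) = -1/(4*(-12 + E))
z = I*√3535 (z = √(7452 - 10987) = √(-3535) = I*√3535 ≈ 59.456*I)
z + F(-3)*(-144) = I*√3535 - 1/(-48 + 4*(-3))*(-144) = I*√3535 - 1/(-48 - 12)*(-144) = I*√3535 - 1/(-60)*(-144) = I*√3535 - 1*(-1/60)*(-144) = I*√3535 + (1/60)*(-144) = I*√3535 - 12/5 = -12/5 + I*√3535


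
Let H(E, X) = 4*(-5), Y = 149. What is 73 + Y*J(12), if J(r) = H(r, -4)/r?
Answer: -526/3 ≈ -175.33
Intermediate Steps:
H(E, X) = -20
J(r) = -20/r
73 + Y*J(12) = 73 + 149*(-20/12) = 73 + 149*(-20*1/12) = 73 + 149*(-5/3) = 73 - 745/3 = -526/3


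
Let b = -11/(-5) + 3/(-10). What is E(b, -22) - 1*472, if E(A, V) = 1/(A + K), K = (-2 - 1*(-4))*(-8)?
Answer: -66562/141 ≈ -472.07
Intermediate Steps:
K = -16 (K = (-2 + 4)*(-8) = 2*(-8) = -16)
b = 19/10 (b = -11*(-1/5) + 3*(-1/10) = 11/5 - 3/10 = 19/10 ≈ 1.9000)
E(A, V) = 1/(-16 + A) (E(A, V) = 1/(A - 16) = 1/(-16 + A))
E(b, -22) - 1*472 = 1/(-16 + 19/10) - 1*472 = 1/(-141/10) - 472 = -10/141 - 472 = -66562/141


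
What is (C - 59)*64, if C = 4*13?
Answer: -448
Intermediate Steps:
C = 52
(C - 59)*64 = (52 - 59)*64 = -7*64 = -448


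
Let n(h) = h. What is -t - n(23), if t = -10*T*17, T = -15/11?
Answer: -2803/11 ≈ -254.82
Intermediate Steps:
T = -15/11 (T = -15*1/11 = -15/11 ≈ -1.3636)
t = 2550/11 (t = -10*(-15/11)*17 = (150/11)*17 = 2550/11 ≈ 231.82)
-t - n(23) = -1*2550/11 - 1*23 = -2550/11 - 23 = -2803/11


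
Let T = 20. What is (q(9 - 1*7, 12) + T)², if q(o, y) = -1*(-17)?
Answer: 1369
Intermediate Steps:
q(o, y) = 17
(q(9 - 1*7, 12) + T)² = (17 + 20)² = 37² = 1369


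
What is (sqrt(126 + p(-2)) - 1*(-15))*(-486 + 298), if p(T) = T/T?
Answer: -2820 - 188*sqrt(127) ≈ -4938.7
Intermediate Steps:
p(T) = 1
(sqrt(126 + p(-2)) - 1*(-15))*(-486 + 298) = (sqrt(126 + 1) - 1*(-15))*(-486 + 298) = (sqrt(127) + 15)*(-188) = (15 + sqrt(127))*(-188) = -2820 - 188*sqrt(127)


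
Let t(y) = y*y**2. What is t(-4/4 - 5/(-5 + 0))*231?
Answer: 0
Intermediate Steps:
t(y) = y**3
t(-4/4 - 5/(-5 + 0))*231 = (-4/4 - 5/(-5 + 0))**3*231 = (-4*1/4 - 5/(-5))**3*231 = (-1 - 5*(-1/5))**3*231 = (-1 + 1)**3*231 = 0**3*231 = 0*231 = 0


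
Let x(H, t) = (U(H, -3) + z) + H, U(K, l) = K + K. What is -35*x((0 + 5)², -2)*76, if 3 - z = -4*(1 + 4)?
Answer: -260680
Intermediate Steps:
z = 23 (z = 3 - (-4)*(1 + 4) = 3 - (-4)*5 = 3 - 1*(-20) = 3 + 20 = 23)
U(K, l) = 2*K
x(H, t) = 23 + 3*H (x(H, t) = (2*H + 23) + H = (23 + 2*H) + H = 23 + 3*H)
-35*x((0 + 5)², -2)*76 = -35*(23 + 3*(0 + 5)²)*76 = -35*(23 + 3*5²)*76 = -35*(23 + 3*25)*76 = -35*(23 + 75)*76 = -35*98*76 = -3430*76 = -260680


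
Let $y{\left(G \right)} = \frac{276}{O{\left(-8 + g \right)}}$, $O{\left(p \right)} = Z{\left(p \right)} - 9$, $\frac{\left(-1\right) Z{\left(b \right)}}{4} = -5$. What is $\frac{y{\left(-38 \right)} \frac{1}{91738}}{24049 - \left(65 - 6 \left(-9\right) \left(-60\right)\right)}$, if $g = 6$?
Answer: $\frac{69}{6868057108} \approx 1.0047 \cdot 10^{-8}$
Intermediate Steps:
$Z{\left(b \right)} = 20$ ($Z{\left(b \right)} = \left(-4\right) \left(-5\right) = 20$)
$O{\left(p \right)} = 11$ ($O{\left(p \right)} = 20 - 9 = 11$)
$y{\left(G \right)} = \frac{276}{11}$
$\frac{y{\left(-38 \right)} \frac{1}{91738}}{24049 - \left(65 - 6 \left(-9\right) \left(-60\right)\right)} = \frac{\frac{276}{11} \cdot \frac{1}{91738}}{24049 - \left(65 - 6 \left(-9\right) \left(-60\right)\right)} = \frac{\frac{276}{11} \cdot \frac{1}{91738}}{24049 - -3175} = \frac{138}{504559 \left(24049 + \left(3240 - 65\right)\right)} = \frac{138}{504559 \left(24049 + 3175\right)} = \frac{138}{504559 \cdot 27224} = \frac{138}{504559} \cdot \frac{1}{27224} = \frac{69}{6868057108}$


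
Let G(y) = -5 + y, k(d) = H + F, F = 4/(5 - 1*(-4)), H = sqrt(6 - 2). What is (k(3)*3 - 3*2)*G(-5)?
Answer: -40/3 ≈ -13.333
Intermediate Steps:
H = 2 (H = sqrt(4) = 2)
F = 4/9 (F = 4/(5 + 4) = 4/9 ≈ 0.44444)
k(d) = 22/9 (k(d) = 2 + 4/9 = 22/9)
(k(3)*3 - 3*2)*G(-5) = ((22/9)*3 - 3*2)*(-5 - 5) = (22/3 - 6)*(-10) = (4/3)*(-10) = -40/3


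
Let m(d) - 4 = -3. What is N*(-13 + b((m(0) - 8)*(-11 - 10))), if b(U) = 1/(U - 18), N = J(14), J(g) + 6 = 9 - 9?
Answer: 3352/43 ≈ 77.953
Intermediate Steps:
m(d) = 1 (m(d) = 4 - 3 = 1)
J(g) = -6 (J(g) = -6 + (9 - 9) = -6 + 0 = -6)
N = -6
b(U) = 1/(-18 + U)
N*(-13 + b((m(0) - 8)*(-11 - 10))) = -6*(-13 + 1/(-18 + (1 - 8)*(-11 - 10))) = -6*(-13 + 1/(-18 - 7*(-21))) = -6*(-13 + 1/(-18 + 147)) = -6*(-13 + 1/129) = -6*(-1676/129) = 3352/43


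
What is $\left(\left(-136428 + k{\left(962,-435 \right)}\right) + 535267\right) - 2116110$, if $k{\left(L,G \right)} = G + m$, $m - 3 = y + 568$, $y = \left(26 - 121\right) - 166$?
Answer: $-1717396$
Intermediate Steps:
$y = -261$ ($y = \left(26 - 121\right) - 166 = -95 - 166 = -261$)
$m = 310$ ($m = 3 + \left(-261 + 568\right) = 3 + 307 = 310$)
$k{\left(L,G \right)} = 310 + G$ ($k{\left(L,G \right)} = G + 310 = 310 + G$)
$\left(\left(-136428 + k{\left(962,-435 \right)}\right) + 535267\right) - 2116110 = \left(\left(-136428 + \left(310 - 435\right)\right) + 535267\right) - 2116110 = \left(\left(-136428 - 125\right) + 535267\right) - 2116110 = \left(-136553 + 535267\right) - 2116110 = 398714 - 2116110 = -1717396$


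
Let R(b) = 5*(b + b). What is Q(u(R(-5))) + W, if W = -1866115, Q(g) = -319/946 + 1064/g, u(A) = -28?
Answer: -160489187/86 ≈ -1.8662e+6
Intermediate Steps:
R(b) = 10*b (R(b) = 5*(2*b) = 10*b)
Q(g) = -29/86 + 1064/g (Q(g) = -319*1/946 + 1064/g = -29/86 + 1064/g)
Q(u(R(-5))) + W = (-29/86 + 1064/(-28)) - 1866115 = (-29/86 + 1064*(-1/28)) - 1866115 = (-29/86 - 38) - 1866115 = -3297/86 - 1866115 = -160489187/86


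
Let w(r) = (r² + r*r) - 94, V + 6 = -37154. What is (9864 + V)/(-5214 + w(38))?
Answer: 6824/605 ≈ 11.279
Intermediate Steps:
V = -37160 (V = -6 - 37154 = -37160)
w(r) = -94 + 2*r² (w(r) = (r² + r²) - 94 = 2*r² - 94 = -94 + 2*r²)
(9864 + V)/(-5214 + w(38)) = (9864 - 37160)/(-5214 + (-94 + 2*38²)) = -27296/(-5214 + (-94 + 2*1444)) = -27296/(-5214 + (-94 + 2888)) = -27296/(-5214 + 2794) = -27296/(-2420) = -27296*(-1/2420) = 6824/605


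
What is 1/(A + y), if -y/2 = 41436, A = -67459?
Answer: -1/150331 ≈ -6.6520e-6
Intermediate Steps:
y = -82872 (y = -2*41436 = -82872)
1/(A + y) = 1/(-67459 - 82872) = 1/(-150331) = -1/150331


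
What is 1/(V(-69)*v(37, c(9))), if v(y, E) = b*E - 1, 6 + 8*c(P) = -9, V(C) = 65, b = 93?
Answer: -8/91195 ≈ -8.7724e-5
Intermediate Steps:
c(P) = -15/8 (c(P) = -¾ + (⅛)*(-9) = -¾ - 9/8 = -15/8)
v(y, E) = -1 + 93*E (v(y, E) = 93*E - 1 = -1 + 93*E)
1/(V(-69)*v(37, c(9))) = 1/(65*(-1 + 93*(-15/8))) = 1/(65*(-1 - 1395/8)) = 1/(65*(-1403/8)) = (1/65)*(-8/1403) = -8/91195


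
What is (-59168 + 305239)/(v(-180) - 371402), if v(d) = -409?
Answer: -246071/371811 ≈ -0.66182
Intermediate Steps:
(-59168 + 305239)/(v(-180) - 371402) = (-59168 + 305239)/(-409 - 371402) = 246071/(-371811) = 246071*(-1/371811) = -246071/371811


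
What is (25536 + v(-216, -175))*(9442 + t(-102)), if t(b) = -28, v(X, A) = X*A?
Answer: 596245104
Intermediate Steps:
v(X, A) = A*X
(25536 + v(-216, -175))*(9442 + t(-102)) = (25536 - 175*(-216))*(9442 - 28) = (25536 + 37800)*9414 = 63336*9414 = 596245104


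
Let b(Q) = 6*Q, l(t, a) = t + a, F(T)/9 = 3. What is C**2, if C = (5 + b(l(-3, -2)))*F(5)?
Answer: 455625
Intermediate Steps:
F(T) = 27 (F(T) = 9*3 = 27)
l(t, a) = a + t
C = -675 (C = (5 + 6*(-2 - 3))*27 = (5 + 6*(-5))*27 = (5 - 30)*27 = -25*27 = -675)
C**2 = (-675)**2 = 455625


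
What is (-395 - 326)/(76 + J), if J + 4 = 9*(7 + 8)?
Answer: -721/207 ≈ -3.4831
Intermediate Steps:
J = 131 (J = -4 + 9*(7 + 8) = -4 + 9*15 = -4 + 135 = 131)
(-395 - 326)/(76 + J) = (-395 - 326)/(76 + 131) = -721/207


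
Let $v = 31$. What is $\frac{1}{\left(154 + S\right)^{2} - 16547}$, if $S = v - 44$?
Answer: $\frac{1}{3334} \approx 0.00029994$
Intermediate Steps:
$S = -13$ ($S = 31 - 44 = -13$)
$\frac{1}{\left(154 + S\right)^{2} - 16547} = \frac{1}{\left(154 - 13\right)^{2} - 16547} = \frac{1}{141^{2} - 16547} = \frac{1}{19881 - 16547} = \frac{1}{3334}$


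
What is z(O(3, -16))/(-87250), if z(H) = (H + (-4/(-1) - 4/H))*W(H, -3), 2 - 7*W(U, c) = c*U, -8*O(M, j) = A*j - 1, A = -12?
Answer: -16772941/7465808000 ≈ -0.0022466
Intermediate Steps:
O(M, j) = ⅛ + 3*j/2 (O(M, j) = -(-12*j - 1)/8 = -(-1 - 12*j)/8 = ⅛ + 3*j/2)
W(U, c) = 2/7 - U*c/7 (W(U, c) = 2/7 - c*U/7 = 2/7 - U*c/7)
z(H) = (2/7 + 3*H/7)*(4 + H - 4/H) (z(H) = (H + (-4/(-1) - 4/H))*(2/7 - ⅐*H*(-3)) = (H + (-4*(-1) - 4/H))*(2/7 + 3*H/7) = (H + (4 - 4/H))*(2/7 + 3*H/7) = (4 + H - 4/H)*(2/7 + 3*H/7) = (2/7 + 3*H/7)*(4 + H - 4/H))
z(O(3, -16))/(-87250) = ((-4 + (⅛ + (3/2)*(-16))*(4 + (⅛ + (3/2)*(-16))))*(2 + 3*(⅛ + (3/2)*(-16)))/(7*(⅛ + (3/2)*(-16))))/(-87250) = ((-4 + (⅛ - 24)*(4 + (⅛ - 24)))*(2 + 3*(⅛ - 24))/(7*(⅛ - 24)))*(-1/87250) = ((-4 - 191*(4 - 191/8)/8)*(2 + 3*(-191/8))/(7*(-191/8)))*(-1/87250) = ((⅐)*(-8/191)*(-4 - 191/8*(-159/8))*(2 - 573/8))*(-1/87250) = ((⅐)*(-8/191)*(-4 + 30369/64)*(-557/8))*(-1/87250) = ((⅐)*(-8/191)*(30113/64)*(-557/8))*(-1/87250) = (16772941/85568)*(-1/87250) = -16772941/7465808000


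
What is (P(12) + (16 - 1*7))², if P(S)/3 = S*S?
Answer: 194481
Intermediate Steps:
P(S) = 3*S² (P(S) = 3*(S*S) = 3*S²)
(P(12) + (16 - 1*7))² = (3*12² + (16 - 1*7))² = (3*144 + (16 - 7))² = (432 + 9)² = 441² = 194481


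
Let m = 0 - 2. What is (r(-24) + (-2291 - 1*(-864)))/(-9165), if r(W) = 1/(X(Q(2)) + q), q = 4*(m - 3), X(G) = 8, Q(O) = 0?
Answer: 3425/21996 ≈ 0.15571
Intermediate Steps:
m = -2
q = -20 (q = 4*(-2 - 3) = 4*(-5) = -20)
r(W) = -1/12 (r(W) = 1/(8 - 20) = 1/(-12) = -1/12)
(r(-24) + (-2291 - 1*(-864)))/(-9165) = (-1/12 + (-2291 - 1*(-864)))/(-9165) = (-1/12 + (-2291 + 864))*(-1/9165) = (-1/12 - 1427)*(-1/9165) = -17125/12*(-1/9165) = 3425/21996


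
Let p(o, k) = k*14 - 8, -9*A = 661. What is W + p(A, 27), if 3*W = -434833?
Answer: -433723/3 ≈ -1.4457e+5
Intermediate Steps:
A = -661/9 (A = -⅑*661 = -661/9 ≈ -73.444)
W = -434833/3 (W = (⅓)*(-434833) = -434833/3 ≈ -1.4494e+5)
p(o, k) = -8 + 14*k (p(o, k) = 14*k - 8 = -8 + 14*k)
W + p(A, 27) = -434833/3 + (-8 + 14*27) = -434833/3 + (-8 + 378) = -434833/3 + 370 = -433723/3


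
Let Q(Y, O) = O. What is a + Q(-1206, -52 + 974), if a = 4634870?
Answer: 4635792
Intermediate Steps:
a + Q(-1206, -52 + 974) = 4634870 + (-52 + 974) = 4634870 + 922 = 4635792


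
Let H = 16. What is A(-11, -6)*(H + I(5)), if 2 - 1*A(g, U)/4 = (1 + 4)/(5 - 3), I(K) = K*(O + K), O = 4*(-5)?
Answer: 118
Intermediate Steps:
O = -20
I(K) = K*(-20 + K)
A(g, U) = -2 (A(g, U) = 8 - 4*(1 + 4)/(5 - 3) = 8 - 20/2 = 8 - 4*5/2 = 8 - 10 = -2)
A(-11, -6)*(H + I(5)) = -2*(16 + 5*(-20 + 5)) = -2*(16 + 5*(-15)) = -2*(16 - 75) = -2*(-59) = 118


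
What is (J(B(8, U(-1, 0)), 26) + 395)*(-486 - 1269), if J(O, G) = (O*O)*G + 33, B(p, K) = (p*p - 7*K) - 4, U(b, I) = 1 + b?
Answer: -165019140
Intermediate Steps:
B(p, K) = -4 + p² - 7*K (B(p, K) = (p² - 7*K) - 4 = -4 + p² - 7*K)
J(O, G) = 33 + G*O² (J(O, G) = O²*G + 33 = G*O² + 33 = 33 + G*O²)
(J(B(8, U(-1, 0)), 26) + 395)*(-486 - 1269) = ((33 + 26*(-4 + 8² - 7*(1 - 1))²) + 395)*(-486 - 1269) = ((33 + 26*(-4 + 64 - 7*0)²) + 395)*(-1755) = ((33 + 26*(-4 + 64 + 0)²) + 395)*(-1755) = ((33 + 26*60²) + 395)*(-1755) = ((33 + 26*3600) + 395)*(-1755) = ((33 + 93600) + 395)*(-1755) = (93633 + 395)*(-1755) = 94028*(-1755) = -165019140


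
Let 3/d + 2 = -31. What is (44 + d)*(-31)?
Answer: -14973/11 ≈ -1361.2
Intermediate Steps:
d = -1/11 (d = 3/(-2 - 31) = 3/(-33) = 3*(-1/33) = -1/11 ≈ -0.090909)
(44 + d)*(-31) = (44 - 1/11)*(-31) = (483/11)*(-31) = -14973/11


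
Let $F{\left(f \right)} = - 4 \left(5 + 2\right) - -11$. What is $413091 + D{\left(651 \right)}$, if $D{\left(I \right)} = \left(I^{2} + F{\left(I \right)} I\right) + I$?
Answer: $826476$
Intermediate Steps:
$F{\left(f \right)} = -17$ ($F{\left(f \right)} = \left(-4\right) 7 + 11 = -28 + 11 = -17$)
$D{\left(I \right)} = I^{2} - 16 I$ ($D{\left(I \right)} = \left(I^{2} - 17 I\right) + I = I^{2} - 16 I$)
$413091 + D{\left(651 \right)} = 413091 + 651 \left(-16 + 651\right) = 413091 + 651 \cdot 635 = 413091 + 413385 = 826476$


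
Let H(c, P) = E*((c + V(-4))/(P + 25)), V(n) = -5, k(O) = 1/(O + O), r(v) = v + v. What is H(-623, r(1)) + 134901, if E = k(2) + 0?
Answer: 3642170/27 ≈ 1.3490e+5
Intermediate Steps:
r(v) = 2*v
k(O) = 1/(2*O)
E = ¼ (E = (½)/2 + 0 = (½)*(½) + 0 = ¼ + 0 = ¼ ≈ 0.25000)
H(c, P) = (-5 + c)/(4*(25 + P)) (H(c, P) = ((c - 5)/(P + 25))/4 = ((-5 + c)/(25 + P))/4 = (-5 + c)/(4*(25 + P)))
H(-623, r(1)) + 134901 = (-5 - 623)/(4*(25 + 2*1)) + 134901 = (¼)*(-628)/(25 + 2) + 134901 = (¼)*(-628)/27 + 134901 = (¼)*(1/27)*(-628) + 134901 = -157/27 + 134901 = 3642170/27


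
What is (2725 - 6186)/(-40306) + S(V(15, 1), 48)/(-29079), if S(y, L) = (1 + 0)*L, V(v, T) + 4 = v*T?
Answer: 32902577/390686058 ≈ 0.084217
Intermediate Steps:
V(v, T) = -4 + T*v (V(v, T) = -4 + v*T = -4 + T*v)
S(y, L) = L (S(y, L) = 1*L = L)
(2725 - 6186)/(-40306) + S(V(15, 1), 48)/(-29079) = (2725 - 6186)/(-40306) + 48/(-29079) = -3461*(-1/40306) + 48*(-1/29079) = 3461/40306 - 16/9693 = 32902577/390686058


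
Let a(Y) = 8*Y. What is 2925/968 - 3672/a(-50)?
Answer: 295281/24200 ≈ 12.202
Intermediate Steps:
2925/968 - 3672/a(-50) = 2925/968 - 3672/(8*(-50)) = 2925*(1/968) - 3672/(-400) = 2925/968 - 3672*(-1/400) = 2925/968 + 459/50 = 295281/24200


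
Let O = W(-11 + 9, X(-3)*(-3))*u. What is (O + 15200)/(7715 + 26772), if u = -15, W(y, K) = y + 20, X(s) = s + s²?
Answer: 14930/34487 ≈ 0.43292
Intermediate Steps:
W(y, K) = 20 + y
O = -270 (O = (20 + (-11 + 9))*(-15) = (20 - 2)*(-15) = 18*(-15) = -270)
(O + 15200)/(7715 + 26772) = (-270 + 15200)/(7715 + 26772) = 14930/34487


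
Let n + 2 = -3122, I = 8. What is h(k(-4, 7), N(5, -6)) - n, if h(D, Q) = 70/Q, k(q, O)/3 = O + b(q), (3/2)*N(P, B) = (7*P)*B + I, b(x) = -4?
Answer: 630943/202 ≈ 3123.5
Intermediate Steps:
N(P, B) = 16/3 + 14*B*P/3 (N(P, B) = 2*((7*P)*B + 8)/3 = 2*(7*B*P + 8)/3 = 2*(8 + 7*B*P)/3 = 16/3 + 14*B*P/3)
k(q, O) = -12 + 3*O (k(q, O) = 3*(O - 4) = 3*(-4 + O) = -12 + 3*O)
n = -3124 (n = -2 - 3122 = -3124)
h(k(-4, 7), N(5, -6)) - n = 70/(16/3 + (14/3)*(-6)*5) - 1*(-3124) = 70/(16/3 - 140) + 3124 = 70/(-404/3) + 3124 = 70*(-3/404) + 3124 = -105/202 + 3124 = 630943/202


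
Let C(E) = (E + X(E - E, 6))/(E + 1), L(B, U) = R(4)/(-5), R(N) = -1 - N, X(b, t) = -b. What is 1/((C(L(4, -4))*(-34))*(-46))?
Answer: 1/782 ≈ 0.0012788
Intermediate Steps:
L(B, U) = 1 (L(B, U) = (-1 - 1*4)/(-5) = (-1 - 4)*(-⅕) = -5*(-⅕) = 1)
C(E) = E/(1 + E) (C(E) = (E - (E - E))/(E + 1) = (E - 1*0)/(1 + E) = (E + 0)/(1 + E) = E/(1 + E))
1/((C(L(4, -4))*(-34))*(-46)) = 1/(((1/(1 + 1))*(-34))*(-46)) = 1/(((1/2)*(-34))*(-46)) = 1/(((1*(½))*(-34))*(-46)) = 1/(((½)*(-34))*(-46)) = 1/(-17*(-46)) = 1/782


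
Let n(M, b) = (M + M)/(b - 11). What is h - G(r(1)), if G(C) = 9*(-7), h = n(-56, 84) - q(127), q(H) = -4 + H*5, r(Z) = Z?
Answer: -41576/73 ≈ -569.53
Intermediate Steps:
q(H) = -4 + 5*H
n(M, b) = 2*M/(-11 + b) (n(M, b) = (2*M)/(-11 + b) = 2*M/(-11 + b))
h = -46175/73 (h = 2*(-56)/(-11 + 84) - (-4 + 5*127) = 2*(-56)/73 - (-4 + 635) = 2*(-56)*(1/73) - 1*631 = -112/73 - 631 = -46175/73 ≈ -632.53)
G(C) = -63
h - G(r(1)) = -46175/73 - 1*(-63) = -46175/73 + 63 = -41576/73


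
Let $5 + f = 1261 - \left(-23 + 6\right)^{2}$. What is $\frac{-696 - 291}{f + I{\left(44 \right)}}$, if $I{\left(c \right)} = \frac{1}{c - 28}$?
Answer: $- \frac{15792}{15473} \approx -1.0206$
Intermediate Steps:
$I{\left(c \right)} = \frac{1}{-28 + c}$
$f = 967$ ($f = -5 + \left(1261 - \left(-23 + 6\right)^{2}\right) = -5 + \left(1261 - \left(-17\right)^{2}\right) = -5 + \left(1261 - 289\right) = -5 + 972 = 967$)
$\frac{-696 - 291}{f + I{\left(44 \right)}} = \frac{-696 - 291}{967 + \frac{1}{-28 + 44}} = - \frac{987}{967 + \frac{1}{16}} = - \frac{987}{\frac{15473}{16}} = \left(-987\right) \frac{16}{15473} = - \frac{15792}{15473}$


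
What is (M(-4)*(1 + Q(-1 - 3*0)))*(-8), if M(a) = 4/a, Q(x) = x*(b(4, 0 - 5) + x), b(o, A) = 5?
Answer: -24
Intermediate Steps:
Q(x) = x*(5 + x)
(M(-4)*(1 + Q(-1 - 3*0)))*(-8) = ((4/(-4))*(1 + (-1 - 3*0)*(5 + (-1 - 3*0))))*(-8) = ((4*(-¼))*(1 + (-1 + 0)*(5 + (-1 + 0))))*(-8) = -(1 - (5 - 1))*(-8) = -(1 - 1*4)*(-8) = -(1 - 4)*(-8) = -1*(-3)*(-8) = 3*(-8) = -24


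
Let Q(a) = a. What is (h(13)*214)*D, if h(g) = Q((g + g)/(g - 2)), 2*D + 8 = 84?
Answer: 211432/11 ≈ 19221.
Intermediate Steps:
D = 38 (D = -4 + (½)*84 = -4 + 42 = 38)
h(g) = 2*g/(-2 + g) (h(g) = (g + g)/(g - 2) = (2*g)/(-2 + g) = 2*g/(-2 + g))
(h(13)*214)*D = ((2*13/(-2 + 13))*214)*38 = ((2*13/11)*214)*38 = ((2*13*(1/11))*214)*38 = ((26/11)*214)*38 = (5564/11)*38 = 211432/11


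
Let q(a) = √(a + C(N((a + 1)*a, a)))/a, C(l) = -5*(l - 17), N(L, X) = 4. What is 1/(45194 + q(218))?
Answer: 2147799656/97067657652981 - 218*√283/97067657652981 ≈ 2.2127e-5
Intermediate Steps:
C(l) = 85 - 5*l (C(l) = -5*(-17 + l) = 85 - 5*l)
q(a) = √(65 + a)/a (q(a) = √(a + (85 - 5*4))/a = √(a + (85 - 20))/a = √(a + 65)/a = √(65 + a)/a)
1/(45194 + q(218)) = 1/(45194 + √(65 + 218)/218) = 1/(45194 + √283/218)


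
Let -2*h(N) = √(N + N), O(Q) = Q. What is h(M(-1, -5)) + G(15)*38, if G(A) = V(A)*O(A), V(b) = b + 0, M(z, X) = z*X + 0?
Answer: 8550 - √10/2 ≈ 8548.4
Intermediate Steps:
M(z, X) = X*z (M(z, X) = X*z + 0 = X*z)
h(N) = -√2*√N/2 (h(N) = -√(N + N)/2 = -√2*√N/2)
V(b) = b
G(A) = A² (G(A) = A*A = A²)
h(M(-1, -5)) + G(15)*38 = -√2*√(-5*(-1))/2 + 15²*38 = -√2*√5/2 + 225*38 = -√10/2 + 8550 = 8550 - √10/2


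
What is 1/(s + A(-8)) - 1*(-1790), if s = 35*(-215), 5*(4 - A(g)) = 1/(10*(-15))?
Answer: 10096939960/5640749 ≈ 1790.0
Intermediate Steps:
A(g) = 3001/750 (A(g) = 4 - 1/(5*(10*(-15))) = 4 - 1/5/(-150) = 4 - 1/5*(-1/150) = 4 + 1/750 = 3001/750)
s = -7525
1/(s + A(-8)) - 1*(-1790) = 1/(-7525 + 3001/750) - 1*(-1790) = 1/(-5640749/750) + 1790 = -750/5640749 + 1790 = 10096939960/5640749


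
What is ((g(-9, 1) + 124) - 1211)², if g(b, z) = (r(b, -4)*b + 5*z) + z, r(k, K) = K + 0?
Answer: 1092025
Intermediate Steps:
r(k, K) = K
g(b, z) = -4*b + 6*z (g(b, z) = (-4*b + 5*z) + z = -4*b + 6*z)
((g(-9, 1) + 124) - 1211)² = (((-4*(-9) + 6*1) + 124) - 1211)² = (((36 + 6) + 124) - 1211)² = ((42 + 124) - 1211)² = (166 - 1211)² = (-1045)² = 1092025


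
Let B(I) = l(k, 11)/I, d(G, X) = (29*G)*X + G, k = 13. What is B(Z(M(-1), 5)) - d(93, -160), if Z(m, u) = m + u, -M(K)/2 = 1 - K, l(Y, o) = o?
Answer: 431438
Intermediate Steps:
M(K) = -2 + 2*K (M(K) = -2*(1 - K) = -2 + 2*K)
d(G, X) = G + 29*G*X (d(G, X) = 29*G*X + G = G + 29*G*X)
B(I) = 11/I
B(Z(M(-1), 5)) - d(93, -160) = 11/((-2 + 2*(-1)) + 5) - 93*(1 + 29*(-160)) = 11/((-2 - 2) + 5) - 93*(1 - 4640) = 11/(-4 + 5) - 93*(-4639) = 11/1 - 1*(-431427) = 11*1 + 431427 = 11 + 431427 = 431438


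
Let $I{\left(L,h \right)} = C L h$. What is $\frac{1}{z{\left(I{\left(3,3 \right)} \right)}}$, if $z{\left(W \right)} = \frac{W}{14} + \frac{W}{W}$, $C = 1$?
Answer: $\frac{14}{23} \approx 0.6087$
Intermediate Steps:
$I{\left(L,h \right)} = L h$ ($I{\left(L,h \right)} = 1 L h = L h$)
$z{\left(W \right)} = 1 + \frac{W}{14}$ ($z{\left(W \right)} = W \frac{1}{14} + 1 = \frac{W}{14} + 1 = 1 + \frac{W}{14}$)
$\frac{1}{z{\left(I{\left(3,3 \right)} \right)}} = \frac{1}{1 + \frac{3 \cdot 3}{14}} = \frac{1}{1 + \frac{1}{14} \cdot 9} = \frac{1}{1 + \frac{9}{14}} = \frac{1}{\frac{23}{14}} = \frac{14}{23}$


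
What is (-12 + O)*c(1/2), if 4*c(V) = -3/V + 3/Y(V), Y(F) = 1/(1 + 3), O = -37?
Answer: -147/2 ≈ -73.500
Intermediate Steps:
Y(F) = ¼ (Y(F) = 1/4 = ¼)
c(V) = 3 - 3/(4*V) (c(V) = (-3/V + 3/(¼))/4 = (-3/V + 3*4)/4 = (-3/V + 12)/4 = (12 - 3/V)/4 = 3 - 3/(4*V))
(-12 + O)*c(1/2) = (-12 - 37)*(3 - 3/(4*(1/2))) = -49*(3 - 3/(4*½)) = -49*(3 - ¾*2) = -49*(3 - 3/2) = -49*3/2 = -147/2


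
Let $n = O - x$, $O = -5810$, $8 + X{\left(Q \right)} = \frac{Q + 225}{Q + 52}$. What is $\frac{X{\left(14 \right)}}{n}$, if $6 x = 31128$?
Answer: $\frac{289}{725868} \approx 0.00039814$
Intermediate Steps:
$x = 5188$ ($x = \frac{1}{6} \cdot 31128 = 5188$)
$X{\left(Q \right)} = -8 + \frac{225 + Q}{52 + Q}$ ($X{\left(Q \right)} = -8 + \frac{Q + 225}{Q + 52} = -8 + \frac{225 + Q}{52 + Q}$)
$n = -10998$ ($n = -5810 - 5188 = -10998$)
$\frac{X{\left(14 \right)}}{n} = \frac{\frac{1}{52 + 14} \left(-191 - 98\right)}{-10998} = \frac{-191 - 98}{66} \left(- \frac{1}{10998}\right) = \frac{1}{66} \left(-289\right) \left(- \frac{1}{10998}\right) = \left(- \frac{289}{66}\right) \left(- \frac{1}{10998}\right) = \frac{289}{725868}$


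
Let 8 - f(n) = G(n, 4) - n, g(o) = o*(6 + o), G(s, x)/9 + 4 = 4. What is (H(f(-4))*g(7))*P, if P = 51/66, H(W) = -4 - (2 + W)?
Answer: -7735/11 ≈ -703.18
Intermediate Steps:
G(s, x) = 0 (G(s, x) = -36 + 9*4 = -36 + 36 = 0)
f(n) = 8 + n (f(n) = 8 - (0 - n) = 8 - (-1)*n = 8 + n)
H(W) = -6 - W (H(W) = -4 + (-2 - W) = -6 - W)
P = 17/22 (P = 51*(1/66) = 17/22 ≈ 0.77273)
(H(f(-4))*g(7))*P = ((-6 - (8 - 4))*(7*(6 + 7)))*(17/22) = ((-6 - 1*4)*(7*13))*(17/22) = ((-6 - 4)*91)*(17/22) = -10*91*(17/22) = -910*17/22 = -7735/11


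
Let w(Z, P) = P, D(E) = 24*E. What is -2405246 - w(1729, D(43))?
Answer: -2406278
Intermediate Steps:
-2405246 - w(1729, D(43)) = -2405246 - 24*43 = -2405246 - 1*1032 = -2405246 - 1032 = -2406278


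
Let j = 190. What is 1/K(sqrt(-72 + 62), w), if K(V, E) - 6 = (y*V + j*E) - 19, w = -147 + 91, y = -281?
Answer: I/(-10653*I + 281*sqrt(10)) ≈ -9.3222e-5 + 7.7759e-6*I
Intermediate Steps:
w = -56
K(V, E) = -13 - 281*V + 190*E (K(V, E) = 6 + ((-281*V + 190*E) - 19) = 6 + (-19 - 281*V + 190*E) = -13 - 281*V + 190*E)
1/K(sqrt(-72 + 62), w) = 1/(-13 - 281*sqrt(-72 + 62) + 190*(-56)) = 1/(-13 - 281*I*sqrt(10) - 10640) = 1/(-10653 - 281*I*sqrt(10))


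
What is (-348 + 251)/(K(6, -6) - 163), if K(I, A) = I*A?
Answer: 97/199 ≈ 0.48744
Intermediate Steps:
K(I, A) = A*I
(-348 + 251)/(K(6, -6) - 163) = (-348 + 251)/(-6*6 - 163) = -97/(-36 - 163) = -97/(-199) = -97*(-1/199) = 97/199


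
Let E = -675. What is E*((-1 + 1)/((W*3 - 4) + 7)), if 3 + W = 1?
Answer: 0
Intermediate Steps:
W = -2 (W = -3 + 1 = -2)
E*((-1 + 1)/((W*3 - 4) + 7)) = -675*(-1 + 1)/((-2*3 - 4) + 7) = -0/((-6 - 4) + 7) = -0/(-10 + 7) = -0/(-3) = -0*(-1)/3 = -675*0 = 0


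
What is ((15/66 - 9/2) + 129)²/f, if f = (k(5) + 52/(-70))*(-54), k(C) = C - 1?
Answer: -16470860/186219 ≈ -88.449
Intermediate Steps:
k(C) = -1 + C
f = -6156/35 (f = ((-1 + 5) + 52/(-70))*(-54) = (4 + 52*(-1/70))*(-54) = (4 - 26/35)*(-54) = (114/35)*(-54) = -6156/35 ≈ -175.89)
((15/66 - 9/2) + 129)²/f = ((15/66 - 9/2) + 129)²/(-6156/35) = ((15*(1/66) - 9*½) + 129)²*(-35/6156) = ((5/22 - 9/2) + 129)²*(-35/6156) = (-47/11 + 129)²*(-35/6156) = (1372/11)²*(-35/6156) = (1882384/121)*(-35/6156) = -16470860/186219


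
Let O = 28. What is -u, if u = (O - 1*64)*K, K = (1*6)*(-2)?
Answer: -432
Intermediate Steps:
K = -12 (K = 6*(-2) = -12)
u = 432 (u = (28 - 1*64)*(-12) = (28 - 64)*(-12) = -36*(-12) = 432)
-u = -1*432 = -432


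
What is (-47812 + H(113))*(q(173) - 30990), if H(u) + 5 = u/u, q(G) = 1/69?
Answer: 102245383144/69 ≈ 1.4818e+9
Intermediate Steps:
q(G) = 1/69
H(u) = -4 (H(u) = -5 + u/u = -5 + 1 = -4)
(-47812 + H(113))*(q(173) - 30990) = (-47812 - 4)*(1/69 - 30990) = -47816*(-2138309/69) = 102245383144/69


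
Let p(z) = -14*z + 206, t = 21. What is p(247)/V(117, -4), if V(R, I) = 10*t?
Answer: -542/35 ≈ -15.486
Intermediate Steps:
p(z) = 206 - 14*z
V(R, I) = 210 (V(R, I) = 10*21 = 210)
p(247)/V(117, -4) = (206 - 14*247)/210 = (206 - 3458)*(1/210) = -3252*1/210 = -542/35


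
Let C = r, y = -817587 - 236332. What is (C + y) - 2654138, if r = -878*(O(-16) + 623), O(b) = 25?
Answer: -4277001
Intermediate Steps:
y = -1053919
r = -568944 (r = -878*(25 + 623) = -878*648 = -568944)
C = -568944
(C + y) - 2654138 = (-568944 - 1053919) - 2654138 = -1622863 - 2654138 = -4277001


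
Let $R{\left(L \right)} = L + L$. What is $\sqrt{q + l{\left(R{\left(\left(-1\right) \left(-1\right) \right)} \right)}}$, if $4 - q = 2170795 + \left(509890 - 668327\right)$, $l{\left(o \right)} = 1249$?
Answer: $i \sqrt{2011105} \approx 1418.1 i$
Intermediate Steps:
$R{\left(L \right)} = 2 L$
$q = -2012354$ ($q = 4 - \left(2170795 + \left(509890 - 668327\right)\right) = 4 - \left(2170795 - 158437\right) = 4 - 2012358 = -2012354$)
$\sqrt{q + l{\left(R{\left(\left(-1\right) \left(-1\right) \right)} \right)}} = \sqrt{-2012354 + 1249} = \sqrt{-2011105} = i \sqrt{2011105}$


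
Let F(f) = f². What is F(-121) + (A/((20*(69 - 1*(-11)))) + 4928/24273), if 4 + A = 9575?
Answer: 568849790483/38836800 ≈ 14647.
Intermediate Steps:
A = 9571 (A = -4 + 9575 = 9571)
F(-121) + (A/((20*(69 - 1*(-11)))) + 4928/24273) = (-121)² + (9571/((20*(69 - 1*(-11)))) + 4928/24273) = 14641 + (9571/((20*(69 + 11))) + 4928*(1/24273)) = 14641 + (9571/((20*80)) + 4928/24273) = 14641 + (9571/1600 + 4928/24273) = 14641 + 240201683/38836800 = 568849790483/38836800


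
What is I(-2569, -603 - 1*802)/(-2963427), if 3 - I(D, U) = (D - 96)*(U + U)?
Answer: 7488647/2963427 ≈ 2.5270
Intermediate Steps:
I(D, U) = 3 - 2*U*(-96 + D) (I(D, U) = 3 - (D - 96)*(U + U) = 3 - (-96 + D)*2*U = 3 - 2*U*(-96 + D))
I(-2569, -603 - 1*802)/(-2963427) = (3 + 192*(-603 - 1*802) - 2*(-2569)*(-603 - 1*802))/(-2963427) = (3 + 192*(-603 - 802) - 2*(-2569)*(-603 - 802))*(-1/2963427) = (3 + 192*(-1405) - 2*(-2569)*(-1405))*(-1/2963427) = (3 - 269760 - 7218890)*(-1/2963427) = -7488647*(-1/2963427) = 7488647/2963427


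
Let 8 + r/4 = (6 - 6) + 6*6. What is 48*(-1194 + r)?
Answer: -51936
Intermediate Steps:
r = 112 (r = -32 + 4*((6 - 6) + 6*6) = -32 + 4*(0 + 36) = -32 + 4*36 = -32 + 144 = 112)
48*(-1194 + r) = 48*(-1194 + 112) = 48*(-1082) = -51936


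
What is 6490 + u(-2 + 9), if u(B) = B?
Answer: 6497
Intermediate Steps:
6490 + u(-2 + 9) = 6490 + (-2 + 9) = 6490 + 7 = 6497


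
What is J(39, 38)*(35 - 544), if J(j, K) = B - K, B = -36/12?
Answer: 20869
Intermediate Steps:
B = -3 (B = -36*1/12 = -3)
J(j, K) = -3 - K
J(39, 38)*(35 - 544) = (-3 - 1*38)*(35 - 544) = (-3 - 38)*(-509) = -41*(-509) = 20869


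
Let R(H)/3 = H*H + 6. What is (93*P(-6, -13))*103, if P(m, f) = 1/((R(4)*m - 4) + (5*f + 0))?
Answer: -103/5 ≈ -20.600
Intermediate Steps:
R(H) = 18 + 3*H² (R(H) = 3*(H*H + 6) = 3*(H² + 6) = 3*(6 + H²) = 18 + 3*H²)
P(m, f) = 1/(-4 + 5*f + 66*m) (P(m, f) = 1/(((18 + 3*4²)*m - 4) + (5*f + 0)) = 1/(((18 + 3*16)*m - 4) + 5*f) = 1/(((18 + 48)*m - 4) + 5*f) = 1/((66*m - 4) + 5*f) = 1/((-4 + 66*m) + 5*f) = 1/(-4 + 5*f + 66*m))
(93*P(-6, -13))*103 = (93/(-4 + 5*(-13) + 66*(-6)))*103 = (93/(-4 - 65 - 396))*103 = (93/(-465))*103 = (93*(-1/465))*103 = -⅕*103 = -103/5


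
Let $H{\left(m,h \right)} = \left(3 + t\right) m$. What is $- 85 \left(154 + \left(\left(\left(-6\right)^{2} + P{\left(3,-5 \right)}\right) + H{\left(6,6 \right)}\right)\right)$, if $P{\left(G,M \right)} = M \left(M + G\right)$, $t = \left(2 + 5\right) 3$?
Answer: $-29240$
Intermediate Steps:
$t = 21$ ($t = 7 \cdot 3 = 21$)
$H{\left(m,h \right)} = 24 m$ ($H{\left(m,h \right)} = \left(3 + 21\right) m = 24 m$)
$P{\left(G,M \right)} = M \left(G + M\right)$
$- 85 \left(154 + \left(\left(\left(-6\right)^{2} + P{\left(3,-5 \right)}\right) + H{\left(6,6 \right)}\right)\right) = - 85 \left(154 + \left(\left(\left(-6\right)^{2} - 5 \left(3 - 5\right)\right) + 24 \cdot 6\right)\right) = - 85 \left(154 + \left(\left(36 - -10\right) + 144\right)\right) = - 85 \left(154 + \left(\left(36 + 10\right) + 144\right)\right) = - 85 \left(154 + \left(46 + 144\right)\right) = - 85 \left(154 + 190\right) = \left(-85\right) 344 = -29240$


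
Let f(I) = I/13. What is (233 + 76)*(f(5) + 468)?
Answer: 1881501/13 ≈ 1.4473e+5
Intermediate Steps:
f(I) = I/13 (f(I) = I*(1/13) = I/13)
(233 + 76)*(f(5) + 468) = (233 + 76)*((1/13)*5 + 468) = 309*(5/13 + 468) = 309*(6089/13) = 1881501/13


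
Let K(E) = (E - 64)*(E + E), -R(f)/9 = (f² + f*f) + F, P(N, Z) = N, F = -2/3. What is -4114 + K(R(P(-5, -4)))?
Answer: 446990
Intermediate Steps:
F = -⅔ (F = -2*⅓ = -⅔ ≈ -0.66667)
R(f) = 6 - 18*f² (R(f) = -9*((f² + f*f) - ⅔) = -9*((f² + f²) - ⅔) = -9*(2*f² - ⅔) = -9*(-⅔ + 2*f²) = 6 - 18*f²)
K(E) = 2*E*(-64 + E) (K(E) = (-64 + E)*(2*E) = 2*E*(-64 + E))
-4114 + K(R(P(-5, -4))) = -4114 + 2*(6 - 18*(-5)²)*(-64 + (6 - 18*(-5)²)) = -4114 + 2*(6 - 18*25)*(-64 + (6 - 18*25)) = -4114 + 2*(6 - 450)*(-64 + (6 - 450)) = -4114 + 2*(-444)*(-64 - 444) = -4114 + 2*(-444)*(-508) = -4114 + 451104 = 446990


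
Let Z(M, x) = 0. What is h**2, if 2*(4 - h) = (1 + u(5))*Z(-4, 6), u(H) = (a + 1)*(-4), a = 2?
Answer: 16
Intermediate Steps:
u(H) = -12 (u(H) = (2 + 1)*(-4) = 3*(-4) = -12)
h = 4 (h = 4 - (1 - 12)*0/2 = 4 - (-11)*0/2 = 4 - 1/2*0 = 4 + 0 = 4)
h**2 = 4**2 = 16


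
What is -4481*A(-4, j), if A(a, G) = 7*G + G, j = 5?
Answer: -179240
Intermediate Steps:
A(a, G) = 8*G
-4481*A(-4, j) = -35848*5 = -4481*40 = -179240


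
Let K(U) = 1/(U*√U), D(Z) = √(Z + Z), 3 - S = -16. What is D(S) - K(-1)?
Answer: √38 - I ≈ 6.1644 - 1.0*I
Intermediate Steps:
S = 19 (S = 3 - 1*(-16) = 3 + 16 = 19)
D(Z) = √2*√Z (D(Z) = √(2*Z) = √2*√Z)
K(U) = U^(-3/2) (K(U) = 1/(U^(3/2)) = U^(-3/2))
D(S) - K(-1) = √2*√19 - 1/(-1)^(3/2) = √38 - I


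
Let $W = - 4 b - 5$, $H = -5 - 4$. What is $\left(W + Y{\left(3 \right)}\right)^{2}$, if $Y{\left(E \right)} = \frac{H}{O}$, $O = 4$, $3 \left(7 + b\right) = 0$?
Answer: $\frac{6889}{16} \approx 430.56$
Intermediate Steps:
$b = -7$ ($b = -7 + \frac{1}{3} \cdot 0 = -7 + 0 = -7$)
$H = -9$ ($H = -5 - 4 = -9$)
$Y{\left(E \right)} = - \frac{9}{4}$
$W = 23$ ($W = \left(-4\right) \left(-7\right) - 5 = 28 - 5 = 23$)
$\left(W + Y{\left(3 \right)}\right)^{2} = \left(23 - \frac{9}{4}\right)^{2} = \left(\frac{83}{4}\right)^{2} = \frac{6889}{16}$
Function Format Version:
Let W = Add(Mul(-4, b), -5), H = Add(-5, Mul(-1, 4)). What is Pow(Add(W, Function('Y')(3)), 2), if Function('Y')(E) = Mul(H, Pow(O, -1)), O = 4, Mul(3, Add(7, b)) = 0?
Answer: Rational(6889, 16) ≈ 430.56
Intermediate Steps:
b = -7 (b = Add(-7, Mul(Rational(1, 3), 0)) = Add(-7, 0) = -7)
H = -9 (H = Add(-5, -4) = -9)
Function('Y')(E) = Rational(-9, 4) (Function('Y')(E) = Mul(-9, Pow(4, -1)) = Mul(-9, Rational(1, 4)) = Rational(-9, 4))
W = 23 (W = Add(Mul(-4, -7), -5) = Add(28, -5) = 23)
Pow(Add(W, Function('Y')(3)), 2) = Pow(Add(23, Rational(-9, 4)), 2) = Pow(Rational(83, 4), 2) = Rational(6889, 16)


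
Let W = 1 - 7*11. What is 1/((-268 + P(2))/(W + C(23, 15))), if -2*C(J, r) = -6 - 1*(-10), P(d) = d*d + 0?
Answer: 13/44 ≈ 0.29545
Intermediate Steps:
P(d) = d**2 (P(d) = d**2 + 0 = d**2)
W = -76 (W = 1 - 77 = -76)
C(J, r) = -2 (C(J, r) = -(-6 - 1*(-10))/2 = -(-6 + 10)/2 = -1/2*4 = -2)
1/((-268 + P(2))/(W + C(23, 15))) = 1/((-268 + 2**2)/(-76 - 2)) = 1/((-268 + 4)/(-78)) = 1/(-264*(-1/78)) = 1/(44/13) = 13/44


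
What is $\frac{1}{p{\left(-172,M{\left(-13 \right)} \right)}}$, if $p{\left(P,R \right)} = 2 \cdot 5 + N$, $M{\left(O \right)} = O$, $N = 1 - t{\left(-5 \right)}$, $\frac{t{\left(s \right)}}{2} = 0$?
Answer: $\frac{1}{11} \approx 0.090909$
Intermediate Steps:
$t{\left(s \right)} = 0$ ($t{\left(s \right)} = 2 \cdot 0 = 0$)
$N = 1$ ($N = 1 - 0 = 1 + 0 = 1$)
$p{\left(P,R \right)} = 11$ ($p{\left(P,R \right)} = 2 \cdot 5 + 1 = 10 + 1 = 11$)
$\frac{1}{p{\left(-172,M{\left(-13 \right)} \right)}} = \frac{1}{11}$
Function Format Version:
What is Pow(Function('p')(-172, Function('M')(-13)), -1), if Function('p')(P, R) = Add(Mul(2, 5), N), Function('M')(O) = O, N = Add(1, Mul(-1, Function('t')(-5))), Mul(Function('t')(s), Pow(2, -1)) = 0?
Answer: Rational(1, 11) ≈ 0.090909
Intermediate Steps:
Function('t')(s) = 0 (Function('t')(s) = Mul(2, 0) = 0)
N = 1 (N = Add(1, Mul(-1, 0)) = Add(1, 0) = 1)
Function('p')(P, R) = 11 (Function('p')(P, R) = Add(Mul(2, 5), 1) = Add(10, 1) = 11)
Pow(Function('p')(-172, Function('M')(-13)), -1) = Pow(11, -1) = Rational(1, 11)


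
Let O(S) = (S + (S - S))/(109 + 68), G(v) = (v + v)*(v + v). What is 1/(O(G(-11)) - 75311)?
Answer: -177/13329563 ≈ -1.3279e-5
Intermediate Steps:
G(v) = 4*v² (G(v) = (2*v)*(2*v) = 4*v²)
O(S) = S/177 (O(S) = (S + 0)/177 = S*(1/177) = S/177)
1/(O(G(-11)) - 75311) = 1/((4*(-11)²)/177 - 75311) = 1/((4*121)/177 - 75311) = 1/((1/177)*484 - 75311) = 1/(484/177 - 75311) = 1/(-13329563/177) = -177/13329563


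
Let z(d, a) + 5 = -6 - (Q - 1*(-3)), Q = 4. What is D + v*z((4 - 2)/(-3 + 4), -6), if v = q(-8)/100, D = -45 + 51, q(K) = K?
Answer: 186/25 ≈ 7.4400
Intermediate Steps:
D = 6
z(d, a) = -18 (z(d, a) = -5 + (-6 - (4 - 1*(-3))) = -5 + (-6 - (4 + 3)) = -5 + (-6 - 1*7) = -5 + (-6 - 7) = -5 - 13 = -18)
v = -2/25 (v = -8/100 = -8*1/100 = -2/25 ≈ -0.080000)
D + v*z((4 - 2)/(-3 + 4), -6) = 6 - 2/25*(-18) = 6 + 36/25 = 186/25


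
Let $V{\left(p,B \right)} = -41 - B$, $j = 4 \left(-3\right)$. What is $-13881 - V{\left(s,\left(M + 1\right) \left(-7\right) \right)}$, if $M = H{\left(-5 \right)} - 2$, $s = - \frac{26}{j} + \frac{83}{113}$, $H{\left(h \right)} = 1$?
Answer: $-13840$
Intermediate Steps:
$j = -12$
$s = \frac{1967}{678}$ ($s = - \frac{26}{-12} + \frac{83}{113} = \left(-26\right) \left(- \frac{1}{12}\right) + 83 \cdot \frac{1}{113} = \frac{13}{6} + \frac{83}{113} = \frac{1967}{678} \approx 2.9012$)
$M = -1$ ($M = 1 - 2 = -1$)
$-13881 - V{\left(s,\left(M + 1\right) \left(-7\right) \right)} = -13881 - \left(-41 - \left(-1 + 1\right) \left(-7\right)\right) = -13881 - \left(-41 - 0 \left(-7\right)\right) = -13881 - \left(-41 - 0\right) = -13881 - \left(-41 + 0\right) = -13881 - -41 = -13881 + 41 = -13840$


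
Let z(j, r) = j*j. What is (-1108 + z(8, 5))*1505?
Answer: -1571220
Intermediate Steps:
z(j, r) = j**2
(-1108 + z(8, 5))*1505 = (-1108 + 8**2)*1505 = (-1108 + 64)*1505 = -1044*1505 = -1571220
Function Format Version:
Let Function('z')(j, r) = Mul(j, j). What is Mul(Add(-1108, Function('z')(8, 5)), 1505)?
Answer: -1571220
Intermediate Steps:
Function('z')(j, r) = Pow(j, 2)
Mul(Add(-1108, Function('z')(8, 5)), 1505) = Mul(Add(-1108, Pow(8, 2)), 1505) = Mul(Add(-1108, 64), 1505) = Mul(-1044, 1505) = -1571220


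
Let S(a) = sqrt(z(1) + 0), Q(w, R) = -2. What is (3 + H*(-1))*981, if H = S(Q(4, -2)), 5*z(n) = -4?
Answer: 2943 - 1962*I*sqrt(5)/5 ≈ 2943.0 - 877.43*I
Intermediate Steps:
z(n) = -4/5 (z(n) = (1/5)*(-4) = -4/5)
S(a) = 2*I*sqrt(5)/5 (S(a) = sqrt(-4/5 + 0) = sqrt(-4/5) = 2*I*sqrt(5)/5)
H = 2*I*sqrt(5)/5 ≈ 0.89443*I
(3 + H*(-1))*981 = (3 + (2*I*sqrt(5)/5)*(-1))*981 = (3 - 2*I*sqrt(5)/5)*981 = 2943 - 1962*I*sqrt(5)/5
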